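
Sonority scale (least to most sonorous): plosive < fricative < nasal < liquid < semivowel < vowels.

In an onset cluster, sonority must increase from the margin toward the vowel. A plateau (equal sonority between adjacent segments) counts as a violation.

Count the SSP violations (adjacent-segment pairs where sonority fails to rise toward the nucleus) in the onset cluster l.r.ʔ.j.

2

/l/ — liquid, sonority 4.
/r/ — liquid, sonority 4.
/ʔ/ — plosive, sonority 1.
/j/ — semivowel, sonority 5.
/l/→/r/: 4→4 (plateau) — violation.
/r/→/ʔ/: 4→1 (does not rise) — violation.
/ʔ/→/j/: 1→5 (rises) — ok.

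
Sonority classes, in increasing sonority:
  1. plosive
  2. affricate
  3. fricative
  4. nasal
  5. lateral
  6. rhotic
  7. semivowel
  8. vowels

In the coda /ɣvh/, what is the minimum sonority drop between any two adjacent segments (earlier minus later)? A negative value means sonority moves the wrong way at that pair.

0

/ɣ/ — fricative, sonority 3.
/v/ — fricative, sonority 3.
/h/ — fricative, sonority 3.
/ɣ/→/v/: change +0.
/v/→/h/: change +0.
Minimum = 0.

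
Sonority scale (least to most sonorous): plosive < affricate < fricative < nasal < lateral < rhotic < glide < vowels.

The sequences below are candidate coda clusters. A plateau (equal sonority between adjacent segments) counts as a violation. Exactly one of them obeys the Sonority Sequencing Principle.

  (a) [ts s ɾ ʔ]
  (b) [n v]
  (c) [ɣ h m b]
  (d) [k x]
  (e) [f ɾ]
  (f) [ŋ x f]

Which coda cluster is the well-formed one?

(a) 2-3-6-1 → violates
(b) 4-3 → obeys
(c) 3-3-4-1 → violates
(d) 1-3 → violates
(e) 3-6 → violates
(f) 4-3-3 → violates

b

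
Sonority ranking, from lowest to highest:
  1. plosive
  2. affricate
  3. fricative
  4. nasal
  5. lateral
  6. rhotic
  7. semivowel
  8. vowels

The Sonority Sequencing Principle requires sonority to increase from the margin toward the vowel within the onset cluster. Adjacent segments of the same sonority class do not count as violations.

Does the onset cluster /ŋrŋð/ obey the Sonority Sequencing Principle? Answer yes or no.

/ŋ/: nasal = 4.
/r/: rhotic = 6.
/ŋ/: nasal = 4.
/ð/: fricative = 3.
The profile is 4-6-4-3. Between /r/ (6) and /ŋ/ (4) sonority does not rise, so the cluster violates the SSP.

no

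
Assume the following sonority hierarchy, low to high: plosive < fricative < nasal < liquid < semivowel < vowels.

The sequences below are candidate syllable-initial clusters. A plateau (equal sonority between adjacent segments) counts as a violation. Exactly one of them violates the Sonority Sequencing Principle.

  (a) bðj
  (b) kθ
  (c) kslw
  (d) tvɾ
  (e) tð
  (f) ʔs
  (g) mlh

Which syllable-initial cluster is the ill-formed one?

g

(a) bðj: profile 1-2-5 — obeys.
(b) kθ: profile 1-2 — obeys.
(c) kslw: profile 1-2-4-5 — obeys.
(d) tvɾ: profile 1-2-4 — obeys.
(e) tð: profile 1-2 — obeys.
(f) ʔs: profile 1-2 — obeys.
(g) mlh: profile 3-4-2 — violates.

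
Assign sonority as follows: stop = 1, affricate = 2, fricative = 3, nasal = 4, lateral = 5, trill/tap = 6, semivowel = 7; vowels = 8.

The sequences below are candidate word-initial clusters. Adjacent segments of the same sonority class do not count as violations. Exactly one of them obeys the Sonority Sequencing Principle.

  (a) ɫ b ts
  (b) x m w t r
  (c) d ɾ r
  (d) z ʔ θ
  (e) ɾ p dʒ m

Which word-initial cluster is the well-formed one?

(a) ɫ b ts: profile 5-1-2 — violates.
(b) x m w t r: profile 3-4-7-1-6 — violates.
(c) d ɾ r: profile 1-6-6 — obeys.
(d) z ʔ θ: profile 3-1-3 — violates.
(e) ɾ p dʒ m: profile 6-1-2-4 — violates.

c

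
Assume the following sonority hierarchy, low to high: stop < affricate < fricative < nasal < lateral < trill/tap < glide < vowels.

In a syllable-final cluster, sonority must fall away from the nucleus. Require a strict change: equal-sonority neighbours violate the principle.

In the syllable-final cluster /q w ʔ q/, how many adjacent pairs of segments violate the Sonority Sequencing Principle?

2

/q/: stop = 1.
/w/: glide = 7.
/ʔ/: stop = 1.
/q/: stop = 1.
/q/→/w/: 1→7 (does not fall) — violation.
/w/→/ʔ/: 7→1 (falls) — ok.
/ʔ/→/q/: 1→1 (plateau) — violation.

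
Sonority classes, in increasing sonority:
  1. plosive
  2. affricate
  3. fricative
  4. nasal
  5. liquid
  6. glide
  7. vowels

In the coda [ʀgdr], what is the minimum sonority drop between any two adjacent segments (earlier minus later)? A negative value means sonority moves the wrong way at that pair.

-4

/ʀ/ — liquid, sonority 5.
/g/ — plosive, sonority 1.
/d/ — plosive, sonority 1.
/r/ — liquid, sonority 5.
/ʀ/→/g/: change +4.
/g/→/d/: change +0.
/d/→/r/: change -4.
Minimum = -4.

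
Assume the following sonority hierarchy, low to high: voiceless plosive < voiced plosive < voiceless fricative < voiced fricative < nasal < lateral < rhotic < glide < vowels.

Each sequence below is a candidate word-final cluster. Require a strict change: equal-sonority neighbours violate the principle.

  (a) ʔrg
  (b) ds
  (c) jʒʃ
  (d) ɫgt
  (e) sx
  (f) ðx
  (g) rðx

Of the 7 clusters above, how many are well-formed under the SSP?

(a) 1-7-2 → violates
(b) 2-3 → violates
(c) 8-4-3 → obeys
(d) 6-2-1 → obeys
(e) 3-3 → violates
(f) 4-3 → obeys
(g) 7-4-3 → obeys

4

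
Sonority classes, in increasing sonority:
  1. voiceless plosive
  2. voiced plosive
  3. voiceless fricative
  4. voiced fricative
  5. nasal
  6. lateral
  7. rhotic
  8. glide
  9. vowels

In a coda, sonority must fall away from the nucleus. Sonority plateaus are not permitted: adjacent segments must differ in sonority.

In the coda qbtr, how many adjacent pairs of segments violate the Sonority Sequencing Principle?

/q/: voiceless plosive = 1.
/b/: voiced plosive = 2.
/t/: voiceless plosive = 1.
/r/: rhotic = 7.
/q/→/b/: 1→2 (does not fall) — violation.
/b/→/t/: 2→1 (falls) — ok.
/t/→/r/: 1→7 (does not fall) — violation.

2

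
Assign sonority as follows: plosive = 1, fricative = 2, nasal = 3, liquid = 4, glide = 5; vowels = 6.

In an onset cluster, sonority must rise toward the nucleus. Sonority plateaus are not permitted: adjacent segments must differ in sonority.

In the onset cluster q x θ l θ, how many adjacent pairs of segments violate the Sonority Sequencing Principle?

2

/q/ — plosive, sonority 1.
/x/ — fricative, sonority 2.
/θ/ — fricative, sonority 2.
/l/ — liquid, sonority 4.
/θ/ — fricative, sonority 2.
/q/→/x/: 1→2 (rises) — ok.
/x/→/θ/: 2→2 (plateau) — violation.
/θ/→/l/: 2→4 (rises) — ok.
/l/→/θ/: 4→2 (does not rise) — violation.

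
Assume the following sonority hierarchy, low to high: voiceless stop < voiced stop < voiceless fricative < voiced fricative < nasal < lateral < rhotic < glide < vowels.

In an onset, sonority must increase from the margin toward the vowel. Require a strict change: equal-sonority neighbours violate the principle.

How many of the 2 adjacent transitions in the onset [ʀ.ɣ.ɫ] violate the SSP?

/ʀ/ is a rhotic (sonority 7).
/ɣ/ is a voiced fricative (sonority 4).
/ɫ/ is a lateral (sonority 6).
/ʀ/→/ɣ/: 7→4 (does not rise) — violation.
/ɣ/→/ɫ/: 4→6 (rises) — ok.

1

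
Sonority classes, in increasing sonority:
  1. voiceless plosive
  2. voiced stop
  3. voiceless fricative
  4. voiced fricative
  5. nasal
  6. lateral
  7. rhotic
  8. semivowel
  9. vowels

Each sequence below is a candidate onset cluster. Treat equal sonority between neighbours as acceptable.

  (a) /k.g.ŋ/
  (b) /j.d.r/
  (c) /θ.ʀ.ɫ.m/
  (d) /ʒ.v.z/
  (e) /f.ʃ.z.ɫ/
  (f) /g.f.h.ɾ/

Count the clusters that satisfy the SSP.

(a) 1-2-5 → obeys
(b) 8-2-7 → violates
(c) 3-7-6-5 → violates
(d) 4-4-4 → obeys
(e) 3-3-4-6 → obeys
(f) 2-3-3-7 → obeys

4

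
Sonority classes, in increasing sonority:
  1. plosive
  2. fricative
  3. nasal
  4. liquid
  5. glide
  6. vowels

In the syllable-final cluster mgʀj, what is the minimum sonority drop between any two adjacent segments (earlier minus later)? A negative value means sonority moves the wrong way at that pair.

-3

/m/: nasal = 3.
/g/: plosive = 1.
/ʀ/: liquid = 4.
/j/: glide = 5.
/m/→/g/: change +2.
/g/→/ʀ/: change -3.
/ʀ/→/j/: change -1.
Minimum = -3.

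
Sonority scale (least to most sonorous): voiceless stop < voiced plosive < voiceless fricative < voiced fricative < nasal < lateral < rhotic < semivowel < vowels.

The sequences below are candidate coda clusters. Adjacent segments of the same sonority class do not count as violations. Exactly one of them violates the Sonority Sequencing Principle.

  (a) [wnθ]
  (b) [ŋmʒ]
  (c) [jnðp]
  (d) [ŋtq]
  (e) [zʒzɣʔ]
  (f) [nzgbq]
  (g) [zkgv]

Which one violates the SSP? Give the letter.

g

(a) sonority 8-5-3: well-formed.
(b) sonority 5-5-4: well-formed.
(c) sonority 8-5-4-1: well-formed.
(d) sonority 5-1-1: well-formed.
(e) sonority 4-4-4-4-1: well-formed.
(f) sonority 5-4-2-2-1: well-formed.
(g) sonority 4-1-2-4: ill-formed.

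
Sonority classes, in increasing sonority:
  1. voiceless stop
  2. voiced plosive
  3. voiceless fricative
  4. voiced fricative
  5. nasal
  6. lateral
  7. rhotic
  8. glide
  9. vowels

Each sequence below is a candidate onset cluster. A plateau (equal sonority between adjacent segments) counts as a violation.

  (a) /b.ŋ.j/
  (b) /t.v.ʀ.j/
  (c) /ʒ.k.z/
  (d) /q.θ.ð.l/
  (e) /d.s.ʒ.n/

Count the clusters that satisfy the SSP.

(a) sonority 2-5-8: well-formed.
(b) sonority 1-4-7-8: well-formed.
(c) sonority 4-1-4: ill-formed.
(d) sonority 1-3-4-6: well-formed.
(e) sonority 2-3-4-5: well-formed.

4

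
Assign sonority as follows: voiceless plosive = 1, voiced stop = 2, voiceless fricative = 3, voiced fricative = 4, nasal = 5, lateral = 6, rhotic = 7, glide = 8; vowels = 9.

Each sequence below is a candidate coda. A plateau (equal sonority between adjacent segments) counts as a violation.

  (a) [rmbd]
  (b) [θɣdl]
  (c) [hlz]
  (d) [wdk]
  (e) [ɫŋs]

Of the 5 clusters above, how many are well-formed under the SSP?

2

(a) 7-5-2-2 → violates
(b) 3-4-2-6 → violates
(c) 3-6-4 → violates
(d) 8-2-1 → obeys
(e) 6-5-3 → obeys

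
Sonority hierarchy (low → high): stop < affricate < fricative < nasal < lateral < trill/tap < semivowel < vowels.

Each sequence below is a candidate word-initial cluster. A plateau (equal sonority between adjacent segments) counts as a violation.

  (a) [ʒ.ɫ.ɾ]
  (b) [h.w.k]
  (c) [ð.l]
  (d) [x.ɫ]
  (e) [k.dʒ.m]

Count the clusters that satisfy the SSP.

(a) [ʒ.ɫ.ɾ]: profile 3-5-6 — obeys.
(b) [h.w.k]: profile 3-7-1 — violates.
(c) [ð.l]: profile 3-5 — obeys.
(d) [x.ɫ]: profile 3-5 — obeys.
(e) [k.dʒ.m]: profile 1-2-4 — obeys.

4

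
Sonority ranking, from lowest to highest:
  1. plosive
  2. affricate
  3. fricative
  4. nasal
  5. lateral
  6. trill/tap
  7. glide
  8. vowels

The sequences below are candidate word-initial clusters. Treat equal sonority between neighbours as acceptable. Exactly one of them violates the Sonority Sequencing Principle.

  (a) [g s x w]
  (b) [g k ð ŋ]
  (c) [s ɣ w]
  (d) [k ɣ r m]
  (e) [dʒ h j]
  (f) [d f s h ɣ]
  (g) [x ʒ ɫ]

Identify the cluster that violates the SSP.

(a) 1-3-3-7 → obeys
(b) 1-1-3-4 → obeys
(c) 3-3-7 → obeys
(d) 1-3-6-4 → violates
(e) 2-3-7 → obeys
(f) 1-3-3-3-3 → obeys
(g) 3-3-5 → obeys

d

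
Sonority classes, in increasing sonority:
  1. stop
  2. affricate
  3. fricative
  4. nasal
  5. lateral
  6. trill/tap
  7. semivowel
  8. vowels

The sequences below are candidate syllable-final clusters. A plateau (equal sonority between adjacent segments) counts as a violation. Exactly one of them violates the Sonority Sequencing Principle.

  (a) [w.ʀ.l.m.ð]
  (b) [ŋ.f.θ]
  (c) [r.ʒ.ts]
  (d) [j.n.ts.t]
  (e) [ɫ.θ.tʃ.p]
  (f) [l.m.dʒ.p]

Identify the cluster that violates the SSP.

(a) 7-6-5-4-3 → obeys
(b) 4-3-3 → violates
(c) 6-3-2 → obeys
(d) 7-4-2-1 → obeys
(e) 5-3-2-1 → obeys
(f) 5-4-2-1 → obeys

b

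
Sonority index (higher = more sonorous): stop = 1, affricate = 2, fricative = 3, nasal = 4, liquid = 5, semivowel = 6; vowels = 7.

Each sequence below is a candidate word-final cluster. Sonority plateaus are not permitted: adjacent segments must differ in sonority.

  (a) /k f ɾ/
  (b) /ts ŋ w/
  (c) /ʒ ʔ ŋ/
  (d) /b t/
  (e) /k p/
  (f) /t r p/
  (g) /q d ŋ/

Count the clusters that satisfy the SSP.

(a) sonority 1-3-5: ill-formed.
(b) sonority 2-4-6: ill-formed.
(c) sonority 3-1-4: ill-formed.
(d) sonority 1-1: ill-formed.
(e) sonority 1-1: ill-formed.
(f) sonority 1-5-1: ill-formed.
(g) sonority 1-1-4: ill-formed.

0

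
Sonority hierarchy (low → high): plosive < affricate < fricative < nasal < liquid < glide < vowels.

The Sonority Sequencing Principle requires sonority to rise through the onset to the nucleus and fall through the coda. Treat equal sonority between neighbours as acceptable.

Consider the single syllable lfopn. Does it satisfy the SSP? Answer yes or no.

no

Onset: /l/ is a liquid (sonority 5), /f/ is a fricative (sonority 3); then the nucleus /o/ (sonority 7).
Onset profile 5-3-7 — does not rise throughout.
Coda: /p/ is a plosive (sonority 1), /n/ is a nasal (sonority 4).
Coda profile 7-1-4 — does not fall throughout.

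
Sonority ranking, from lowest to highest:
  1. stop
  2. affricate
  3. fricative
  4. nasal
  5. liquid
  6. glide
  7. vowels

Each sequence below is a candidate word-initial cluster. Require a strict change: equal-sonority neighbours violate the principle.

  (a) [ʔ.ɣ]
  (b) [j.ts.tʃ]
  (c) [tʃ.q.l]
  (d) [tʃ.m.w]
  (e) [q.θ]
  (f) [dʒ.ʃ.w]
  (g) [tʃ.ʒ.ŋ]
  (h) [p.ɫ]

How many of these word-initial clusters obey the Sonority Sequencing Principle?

(a) sonority 1-3: well-formed.
(b) sonority 6-2-2: ill-formed.
(c) sonority 2-1-5: ill-formed.
(d) sonority 2-4-6: well-formed.
(e) sonority 1-3: well-formed.
(f) sonority 2-3-6: well-formed.
(g) sonority 2-3-4: well-formed.
(h) sonority 1-5: well-formed.

6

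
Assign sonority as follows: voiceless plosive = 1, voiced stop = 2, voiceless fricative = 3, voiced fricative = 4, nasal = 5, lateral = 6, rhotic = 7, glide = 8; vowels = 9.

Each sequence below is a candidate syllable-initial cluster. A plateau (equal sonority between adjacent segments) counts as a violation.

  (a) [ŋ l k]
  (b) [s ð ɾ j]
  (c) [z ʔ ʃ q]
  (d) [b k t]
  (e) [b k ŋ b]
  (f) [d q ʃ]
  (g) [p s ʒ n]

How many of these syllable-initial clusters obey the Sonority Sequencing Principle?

2

(a) [ŋ l k]: profile 5-6-1 — violates.
(b) [s ð ɾ j]: profile 3-4-7-8 — obeys.
(c) [z ʔ ʃ q]: profile 4-1-3-1 — violates.
(d) [b k t]: profile 2-1-1 — violates.
(e) [b k ŋ b]: profile 2-1-5-2 — violates.
(f) [d q ʃ]: profile 2-1-3 — violates.
(g) [p s ʒ n]: profile 1-3-4-5 — obeys.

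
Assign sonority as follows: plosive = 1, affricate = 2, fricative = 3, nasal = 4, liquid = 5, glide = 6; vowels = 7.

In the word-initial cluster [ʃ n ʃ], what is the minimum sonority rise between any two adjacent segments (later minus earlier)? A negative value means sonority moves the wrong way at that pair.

-1

/ʃ/: fricative = 3.
/n/: nasal = 4.
/ʃ/: fricative = 3.
/ʃ/→/n/: change +1.
/n/→/ʃ/: change -1.
Minimum = -1.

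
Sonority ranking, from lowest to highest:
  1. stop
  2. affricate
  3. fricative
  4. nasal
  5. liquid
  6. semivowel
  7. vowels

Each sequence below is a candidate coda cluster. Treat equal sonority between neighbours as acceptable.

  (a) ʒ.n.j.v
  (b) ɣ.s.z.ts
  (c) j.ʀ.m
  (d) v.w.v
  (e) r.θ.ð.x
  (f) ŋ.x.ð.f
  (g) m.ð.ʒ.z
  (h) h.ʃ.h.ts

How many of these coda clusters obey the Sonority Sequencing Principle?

6

(a) ʒ.n.j.v: profile 3-4-6-3 — violates.
(b) ɣ.s.z.ts: profile 3-3-3-2 — obeys.
(c) j.ʀ.m: profile 6-5-4 — obeys.
(d) v.w.v: profile 3-6-3 — violates.
(e) r.θ.ð.x: profile 5-3-3-3 — obeys.
(f) ŋ.x.ð.f: profile 4-3-3-3 — obeys.
(g) m.ð.ʒ.z: profile 4-3-3-3 — obeys.
(h) h.ʃ.h.ts: profile 3-3-3-2 — obeys.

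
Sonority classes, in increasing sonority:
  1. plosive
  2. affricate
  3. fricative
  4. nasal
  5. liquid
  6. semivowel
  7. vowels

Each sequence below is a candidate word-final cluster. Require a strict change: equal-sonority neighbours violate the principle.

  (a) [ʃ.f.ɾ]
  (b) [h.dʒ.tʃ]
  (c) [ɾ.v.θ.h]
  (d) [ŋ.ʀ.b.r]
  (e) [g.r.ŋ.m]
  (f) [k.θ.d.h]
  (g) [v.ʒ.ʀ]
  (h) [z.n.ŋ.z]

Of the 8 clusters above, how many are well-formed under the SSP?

0

(a) [ʃ.f.ɾ]: profile 3-3-5 — violates.
(b) [h.dʒ.tʃ]: profile 3-2-2 — violates.
(c) [ɾ.v.θ.h]: profile 5-3-3-3 — violates.
(d) [ŋ.ʀ.b.r]: profile 4-5-1-5 — violates.
(e) [g.r.ŋ.m]: profile 1-5-4-4 — violates.
(f) [k.θ.d.h]: profile 1-3-1-3 — violates.
(g) [v.ʒ.ʀ]: profile 3-3-5 — violates.
(h) [z.n.ŋ.z]: profile 3-4-4-3 — violates.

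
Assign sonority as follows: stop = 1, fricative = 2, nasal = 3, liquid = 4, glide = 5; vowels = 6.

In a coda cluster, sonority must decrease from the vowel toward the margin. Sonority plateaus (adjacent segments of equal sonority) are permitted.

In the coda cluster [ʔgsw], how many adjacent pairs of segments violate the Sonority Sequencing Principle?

2

/ʔ/ — stop, sonority 1.
/g/ — stop, sonority 1.
/s/ — fricative, sonority 2.
/w/ — glide, sonority 5.
/ʔ/→/g/: 1→1 (plateau, allowed) — ok.
/g/→/s/: 1→2 (does not fall) — violation.
/s/→/w/: 2→5 (does not fall) — violation.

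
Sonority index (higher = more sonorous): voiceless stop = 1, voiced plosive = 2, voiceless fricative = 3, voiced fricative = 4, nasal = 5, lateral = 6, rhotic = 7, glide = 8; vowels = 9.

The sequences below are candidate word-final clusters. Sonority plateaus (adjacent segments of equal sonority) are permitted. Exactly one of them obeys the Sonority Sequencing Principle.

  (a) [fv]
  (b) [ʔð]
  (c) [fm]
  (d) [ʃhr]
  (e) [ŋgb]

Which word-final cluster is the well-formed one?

e

(a) sonority 3-4: ill-formed.
(b) sonority 1-4: ill-formed.
(c) sonority 3-5: ill-formed.
(d) sonority 3-3-7: ill-formed.
(e) sonority 5-2-2: well-formed.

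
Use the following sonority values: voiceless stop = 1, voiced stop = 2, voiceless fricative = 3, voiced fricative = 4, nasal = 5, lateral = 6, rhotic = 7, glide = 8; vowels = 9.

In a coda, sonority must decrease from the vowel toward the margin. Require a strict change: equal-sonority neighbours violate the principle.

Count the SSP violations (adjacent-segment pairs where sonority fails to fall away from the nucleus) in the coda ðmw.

/ð/ is a voiced fricative (sonority 4).
/m/ is a nasal (sonority 5).
/w/ is a glide (sonority 8).
/ð/→/m/: 4→5 (does not fall) — violation.
/m/→/w/: 5→8 (does not fall) — violation.

2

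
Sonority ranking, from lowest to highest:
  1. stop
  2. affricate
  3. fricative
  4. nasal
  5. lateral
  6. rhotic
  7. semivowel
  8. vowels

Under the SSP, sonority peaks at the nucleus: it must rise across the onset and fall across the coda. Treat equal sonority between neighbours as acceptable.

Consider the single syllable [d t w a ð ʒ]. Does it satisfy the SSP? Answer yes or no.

Onset: /d/ is a stop (sonority 1), /t/ is a stop (sonority 1), /w/ is a semivowel (sonority 7); then the nucleus /a/ (sonority 8).
Onset profile 1-1-7-8 — rises to the nucleus.
Coda: /ð/ is a fricative (sonority 3), /ʒ/ is a fricative (sonority 3).
Coda profile 8-3-3 — falls from the nucleus.

yes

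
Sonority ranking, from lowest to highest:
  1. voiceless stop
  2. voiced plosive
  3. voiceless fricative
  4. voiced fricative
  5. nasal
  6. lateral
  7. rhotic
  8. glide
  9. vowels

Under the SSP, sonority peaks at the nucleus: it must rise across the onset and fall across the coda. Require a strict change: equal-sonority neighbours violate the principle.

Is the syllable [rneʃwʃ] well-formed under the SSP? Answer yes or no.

no

Onset: /r/ is a rhotic (sonority 7), /n/ is a nasal (sonority 5); then the nucleus /e/ (sonority 9).
Onset profile 7-5-9 — does not strictly rise throughout.
Coda: /ʃ/ is a voiceless fricative (sonority 3), /w/ is a glide (sonority 8), /ʃ/ is a voiceless fricative (sonority 3).
Coda profile 9-3-8-3 — does not strictly fall throughout.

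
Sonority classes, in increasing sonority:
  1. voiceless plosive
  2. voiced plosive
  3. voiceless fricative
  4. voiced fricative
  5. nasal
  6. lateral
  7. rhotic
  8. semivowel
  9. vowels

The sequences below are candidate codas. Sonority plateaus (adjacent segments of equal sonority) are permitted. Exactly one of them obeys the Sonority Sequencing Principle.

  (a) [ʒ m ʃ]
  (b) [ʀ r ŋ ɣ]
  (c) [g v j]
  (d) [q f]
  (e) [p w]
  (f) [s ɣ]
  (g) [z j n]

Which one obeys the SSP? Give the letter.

b

(a) 4-5-3 → violates
(b) 7-7-5-4 → obeys
(c) 2-4-8 → violates
(d) 1-3 → violates
(e) 1-8 → violates
(f) 3-4 → violates
(g) 4-8-5 → violates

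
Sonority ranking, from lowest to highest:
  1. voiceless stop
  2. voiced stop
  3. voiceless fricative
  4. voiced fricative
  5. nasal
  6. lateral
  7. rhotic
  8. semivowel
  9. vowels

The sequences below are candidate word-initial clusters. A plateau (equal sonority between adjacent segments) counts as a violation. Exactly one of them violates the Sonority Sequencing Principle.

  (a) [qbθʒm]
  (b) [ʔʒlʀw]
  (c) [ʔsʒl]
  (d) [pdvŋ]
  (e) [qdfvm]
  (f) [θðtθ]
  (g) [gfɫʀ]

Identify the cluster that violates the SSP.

f

(a) [qbθʒm]: profile 1-2-3-4-5 — obeys.
(b) [ʔʒlʀw]: profile 1-4-6-7-8 — obeys.
(c) [ʔsʒl]: profile 1-3-4-6 — obeys.
(d) [pdvŋ]: profile 1-2-4-5 — obeys.
(e) [qdfvm]: profile 1-2-3-4-5 — obeys.
(f) [θðtθ]: profile 3-4-1-3 — violates.
(g) [gfɫʀ]: profile 2-3-6-7 — obeys.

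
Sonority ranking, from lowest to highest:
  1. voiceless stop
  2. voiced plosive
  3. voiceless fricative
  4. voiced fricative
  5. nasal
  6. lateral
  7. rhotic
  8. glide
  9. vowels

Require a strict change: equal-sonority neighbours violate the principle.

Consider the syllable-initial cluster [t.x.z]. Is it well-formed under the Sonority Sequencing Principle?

/t/ is a voiceless stop (sonority 1).
/x/ is a voiceless fricative (sonority 3).
/z/ is a voiced fricative (sonority 4).
The profile 1-3-4 strictly rises, so the syllable-initial cluster satisfies the SSP.

yes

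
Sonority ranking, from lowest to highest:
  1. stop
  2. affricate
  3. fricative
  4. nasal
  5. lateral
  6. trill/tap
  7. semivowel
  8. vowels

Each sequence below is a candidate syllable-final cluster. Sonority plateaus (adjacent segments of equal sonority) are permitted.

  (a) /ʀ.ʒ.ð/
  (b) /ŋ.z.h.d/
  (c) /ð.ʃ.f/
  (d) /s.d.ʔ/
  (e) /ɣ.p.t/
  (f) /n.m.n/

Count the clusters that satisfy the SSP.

6

(a) sonority 6-3-3: well-formed.
(b) sonority 4-3-3-1: well-formed.
(c) sonority 3-3-3: well-formed.
(d) sonority 3-1-1: well-formed.
(e) sonority 3-1-1: well-formed.
(f) sonority 4-4-4: well-formed.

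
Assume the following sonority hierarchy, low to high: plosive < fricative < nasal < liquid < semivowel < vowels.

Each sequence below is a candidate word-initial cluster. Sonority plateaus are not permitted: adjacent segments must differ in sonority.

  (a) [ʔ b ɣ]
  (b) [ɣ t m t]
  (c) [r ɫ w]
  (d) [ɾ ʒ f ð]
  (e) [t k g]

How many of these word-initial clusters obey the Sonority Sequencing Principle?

0

(a) sonority 1-1-2: ill-formed.
(b) sonority 2-1-3-1: ill-formed.
(c) sonority 4-4-5: ill-formed.
(d) sonority 4-2-2-2: ill-formed.
(e) sonority 1-1-1: ill-formed.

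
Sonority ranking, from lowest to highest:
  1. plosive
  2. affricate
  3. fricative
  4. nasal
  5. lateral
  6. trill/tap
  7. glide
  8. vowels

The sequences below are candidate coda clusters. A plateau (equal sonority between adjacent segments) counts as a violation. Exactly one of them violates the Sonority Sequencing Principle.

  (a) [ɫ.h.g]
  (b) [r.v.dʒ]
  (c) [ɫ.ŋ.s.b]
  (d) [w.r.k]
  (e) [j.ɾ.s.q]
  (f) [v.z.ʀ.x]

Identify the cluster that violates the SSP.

(a) 5-3-1 → obeys
(b) 6-3-2 → obeys
(c) 5-4-3-1 → obeys
(d) 7-6-1 → obeys
(e) 7-6-3-1 → obeys
(f) 3-3-6-3 → violates

f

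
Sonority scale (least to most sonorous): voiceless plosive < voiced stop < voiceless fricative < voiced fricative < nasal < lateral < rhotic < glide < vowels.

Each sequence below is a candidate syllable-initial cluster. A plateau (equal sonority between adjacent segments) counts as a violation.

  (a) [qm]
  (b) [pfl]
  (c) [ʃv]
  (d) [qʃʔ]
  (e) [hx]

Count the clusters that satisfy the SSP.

(a) [qm]: profile 1-5 — obeys.
(b) [pfl]: profile 1-3-6 — obeys.
(c) [ʃv]: profile 3-4 — obeys.
(d) [qʃʔ]: profile 1-3-1 — violates.
(e) [hx]: profile 3-3 — violates.

3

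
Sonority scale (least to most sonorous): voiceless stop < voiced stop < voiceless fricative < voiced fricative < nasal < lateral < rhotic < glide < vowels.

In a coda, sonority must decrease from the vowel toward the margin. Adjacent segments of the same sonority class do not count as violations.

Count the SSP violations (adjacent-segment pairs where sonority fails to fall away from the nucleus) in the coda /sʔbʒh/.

/s/ — voiceless fricative, sonority 3.
/ʔ/ — voiceless stop, sonority 1.
/b/ — voiced stop, sonority 2.
/ʒ/ — voiced fricative, sonority 4.
/h/ — voiceless fricative, sonority 3.
/s/→/ʔ/: 3→1 (falls) — ok.
/ʔ/→/b/: 1→2 (does not fall) — violation.
/b/→/ʒ/: 2→4 (does not fall) — violation.
/ʒ/→/h/: 4→3 (falls) — ok.

2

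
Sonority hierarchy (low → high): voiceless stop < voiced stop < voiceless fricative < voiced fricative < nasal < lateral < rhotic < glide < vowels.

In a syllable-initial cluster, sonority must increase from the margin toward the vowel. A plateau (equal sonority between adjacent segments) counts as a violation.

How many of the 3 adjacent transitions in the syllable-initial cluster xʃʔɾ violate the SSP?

2

/x/: voiceless fricative = 3.
/ʃ/: voiceless fricative = 3.
/ʔ/: voiceless stop = 1.
/ɾ/: rhotic = 7.
/x/→/ʃ/: 3→3 (plateau) — violation.
/ʃ/→/ʔ/: 3→1 (does not rise) — violation.
/ʔ/→/ɾ/: 1→7 (rises) — ok.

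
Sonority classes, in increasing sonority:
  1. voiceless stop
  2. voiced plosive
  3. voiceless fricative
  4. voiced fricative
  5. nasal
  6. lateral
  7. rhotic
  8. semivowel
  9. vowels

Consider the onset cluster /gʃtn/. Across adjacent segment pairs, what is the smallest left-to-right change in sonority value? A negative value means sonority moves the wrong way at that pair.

/g/ is a voiced plosive (sonority 2).
/ʃ/ is a voiceless fricative (sonority 3).
/t/ is a voiceless stop (sonority 1).
/n/ is a nasal (sonority 5).
/g/→/ʃ/: change +1.
/ʃ/→/t/: change -2.
/t/→/n/: change +4.
Minimum = -2.

-2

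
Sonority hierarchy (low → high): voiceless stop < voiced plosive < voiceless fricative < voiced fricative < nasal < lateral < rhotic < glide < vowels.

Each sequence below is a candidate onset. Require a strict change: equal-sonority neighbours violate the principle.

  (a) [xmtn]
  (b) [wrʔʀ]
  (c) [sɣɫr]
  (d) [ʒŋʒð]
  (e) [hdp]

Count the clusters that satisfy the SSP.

(a) 3-5-1-5 → violates
(b) 8-7-1-7 → violates
(c) 3-4-6-7 → obeys
(d) 4-5-4-4 → violates
(e) 3-2-1 → violates

1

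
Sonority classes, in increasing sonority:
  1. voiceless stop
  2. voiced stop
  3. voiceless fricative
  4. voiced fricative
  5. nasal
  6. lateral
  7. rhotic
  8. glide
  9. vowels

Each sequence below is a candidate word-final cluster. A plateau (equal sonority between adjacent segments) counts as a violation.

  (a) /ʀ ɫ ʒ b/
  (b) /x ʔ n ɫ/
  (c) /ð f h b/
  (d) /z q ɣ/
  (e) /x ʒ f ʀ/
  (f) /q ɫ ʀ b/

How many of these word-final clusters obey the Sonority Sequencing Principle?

(a) sonority 7-6-4-2: well-formed.
(b) sonority 3-1-5-6: ill-formed.
(c) sonority 4-3-3-2: ill-formed.
(d) sonority 4-1-4: ill-formed.
(e) sonority 3-4-3-7: ill-formed.
(f) sonority 1-6-7-2: ill-formed.

1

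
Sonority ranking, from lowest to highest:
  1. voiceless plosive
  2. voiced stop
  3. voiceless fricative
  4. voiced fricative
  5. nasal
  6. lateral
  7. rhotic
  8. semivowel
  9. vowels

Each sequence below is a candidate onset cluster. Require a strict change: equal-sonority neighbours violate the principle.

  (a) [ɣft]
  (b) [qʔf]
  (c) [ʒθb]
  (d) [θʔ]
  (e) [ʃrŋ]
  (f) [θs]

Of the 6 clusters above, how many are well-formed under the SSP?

0

(a) sonority 4-3-1: ill-formed.
(b) sonority 1-1-3: ill-formed.
(c) sonority 4-3-2: ill-formed.
(d) sonority 3-1: ill-formed.
(e) sonority 3-7-5: ill-formed.
(f) sonority 3-3: ill-formed.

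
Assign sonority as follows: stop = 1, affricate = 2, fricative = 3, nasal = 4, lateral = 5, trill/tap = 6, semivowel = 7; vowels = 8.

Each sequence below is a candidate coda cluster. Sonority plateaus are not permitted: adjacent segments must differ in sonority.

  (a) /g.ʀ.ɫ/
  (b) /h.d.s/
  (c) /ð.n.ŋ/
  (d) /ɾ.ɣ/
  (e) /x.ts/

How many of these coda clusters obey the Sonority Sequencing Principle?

(a) sonority 1-6-5: ill-formed.
(b) sonority 3-1-3: ill-formed.
(c) sonority 3-4-4: ill-formed.
(d) sonority 6-3: well-formed.
(e) sonority 3-2: well-formed.

2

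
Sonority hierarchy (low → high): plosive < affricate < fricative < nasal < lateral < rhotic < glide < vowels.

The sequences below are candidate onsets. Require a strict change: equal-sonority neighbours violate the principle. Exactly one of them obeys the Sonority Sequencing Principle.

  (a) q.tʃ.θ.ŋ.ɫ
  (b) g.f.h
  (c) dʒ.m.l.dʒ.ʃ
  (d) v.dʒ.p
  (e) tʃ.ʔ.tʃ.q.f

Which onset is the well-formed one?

(a) 1-2-3-4-5 → obeys
(b) 1-3-3 → violates
(c) 2-4-5-2-3 → violates
(d) 3-2-1 → violates
(e) 2-1-2-1-3 → violates

a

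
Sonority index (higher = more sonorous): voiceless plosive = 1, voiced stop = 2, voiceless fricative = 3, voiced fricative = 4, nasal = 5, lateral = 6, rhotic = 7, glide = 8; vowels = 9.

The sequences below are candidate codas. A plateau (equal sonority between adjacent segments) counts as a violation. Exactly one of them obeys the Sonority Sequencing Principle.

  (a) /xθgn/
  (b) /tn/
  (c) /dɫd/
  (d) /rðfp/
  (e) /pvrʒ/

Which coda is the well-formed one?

d

(a) /xθgn/: profile 3-3-2-5 — violates.
(b) /tn/: profile 1-5 — violates.
(c) /dɫd/: profile 2-6-2 — violates.
(d) /rðfp/: profile 7-4-3-1 — obeys.
(e) /pvrʒ/: profile 1-4-7-4 — violates.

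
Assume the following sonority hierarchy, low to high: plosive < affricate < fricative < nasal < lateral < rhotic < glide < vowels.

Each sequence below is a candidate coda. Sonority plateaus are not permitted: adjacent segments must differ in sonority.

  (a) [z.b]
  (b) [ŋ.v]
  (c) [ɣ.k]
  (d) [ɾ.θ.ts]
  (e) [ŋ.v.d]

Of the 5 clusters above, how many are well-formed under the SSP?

5

(a) sonority 3-1: well-formed.
(b) sonority 4-3: well-formed.
(c) sonority 3-1: well-formed.
(d) sonority 6-3-2: well-formed.
(e) sonority 4-3-1: well-formed.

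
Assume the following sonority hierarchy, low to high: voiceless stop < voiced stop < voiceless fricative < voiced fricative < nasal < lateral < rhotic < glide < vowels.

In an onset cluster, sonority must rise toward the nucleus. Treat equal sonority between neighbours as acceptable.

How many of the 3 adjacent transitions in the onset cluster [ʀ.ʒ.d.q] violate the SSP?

3

/ʀ/ — rhotic, sonority 7.
/ʒ/ — voiced fricative, sonority 4.
/d/ — voiced stop, sonority 2.
/q/ — voiceless stop, sonority 1.
/ʀ/→/ʒ/: 7→4 (does not rise) — violation.
/ʒ/→/d/: 4→2 (does not rise) — violation.
/d/→/q/: 2→1 (does not rise) — violation.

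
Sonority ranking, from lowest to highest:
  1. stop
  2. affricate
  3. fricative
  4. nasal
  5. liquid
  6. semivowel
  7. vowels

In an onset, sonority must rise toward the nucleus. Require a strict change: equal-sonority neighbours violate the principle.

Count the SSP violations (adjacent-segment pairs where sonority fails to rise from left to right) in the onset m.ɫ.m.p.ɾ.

/m/: nasal = 4.
/ɫ/: liquid = 5.
/m/: nasal = 4.
/p/: stop = 1.
/ɾ/: liquid = 5.
/m/→/ɫ/: 4→5 (rises) — ok.
/ɫ/→/m/: 5→4 (does not rise) — violation.
/m/→/p/: 4→1 (does not rise) — violation.
/p/→/ɾ/: 1→5 (rises) — ok.

2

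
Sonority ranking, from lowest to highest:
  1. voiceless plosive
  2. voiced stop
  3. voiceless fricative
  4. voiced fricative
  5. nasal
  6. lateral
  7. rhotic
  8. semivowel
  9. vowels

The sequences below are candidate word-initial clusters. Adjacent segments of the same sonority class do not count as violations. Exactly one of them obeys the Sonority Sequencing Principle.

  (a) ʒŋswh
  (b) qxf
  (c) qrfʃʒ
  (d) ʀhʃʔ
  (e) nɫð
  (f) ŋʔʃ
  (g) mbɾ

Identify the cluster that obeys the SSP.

(a) ʒŋswh: profile 4-5-3-8-3 — violates.
(b) qxf: profile 1-3-3 — obeys.
(c) qrfʃʒ: profile 1-7-3-3-4 — violates.
(d) ʀhʃʔ: profile 7-3-3-1 — violates.
(e) nɫð: profile 5-6-4 — violates.
(f) ŋʔʃ: profile 5-1-3 — violates.
(g) mbɾ: profile 5-2-7 — violates.

b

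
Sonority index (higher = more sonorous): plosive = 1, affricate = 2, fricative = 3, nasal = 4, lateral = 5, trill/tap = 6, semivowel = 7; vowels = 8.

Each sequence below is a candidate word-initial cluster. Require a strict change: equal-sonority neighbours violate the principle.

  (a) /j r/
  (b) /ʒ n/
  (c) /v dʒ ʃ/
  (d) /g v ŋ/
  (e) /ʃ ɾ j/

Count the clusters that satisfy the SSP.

(a) sonority 7-6: ill-formed.
(b) sonority 3-4: well-formed.
(c) sonority 3-2-3: ill-formed.
(d) sonority 1-3-4: well-formed.
(e) sonority 3-6-7: well-formed.

3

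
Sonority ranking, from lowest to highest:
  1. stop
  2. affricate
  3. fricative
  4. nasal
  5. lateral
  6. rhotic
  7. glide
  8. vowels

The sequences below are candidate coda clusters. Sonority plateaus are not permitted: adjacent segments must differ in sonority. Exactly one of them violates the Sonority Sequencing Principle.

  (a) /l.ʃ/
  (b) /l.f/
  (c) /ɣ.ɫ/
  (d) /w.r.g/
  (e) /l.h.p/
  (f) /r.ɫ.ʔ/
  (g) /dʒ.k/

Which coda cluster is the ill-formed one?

(a) 5-3 → obeys
(b) 5-3 → obeys
(c) 3-5 → violates
(d) 7-6-1 → obeys
(e) 5-3-1 → obeys
(f) 6-5-1 → obeys
(g) 2-1 → obeys

c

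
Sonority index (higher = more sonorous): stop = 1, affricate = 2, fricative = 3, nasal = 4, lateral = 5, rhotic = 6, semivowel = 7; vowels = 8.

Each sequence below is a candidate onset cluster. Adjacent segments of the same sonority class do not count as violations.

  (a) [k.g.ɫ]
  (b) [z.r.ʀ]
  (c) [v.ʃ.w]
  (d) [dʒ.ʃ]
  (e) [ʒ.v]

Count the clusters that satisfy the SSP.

5

(a) 1-1-5 → obeys
(b) 3-6-6 → obeys
(c) 3-3-7 → obeys
(d) 2-3 → obeys
(e) 3-3 → obeys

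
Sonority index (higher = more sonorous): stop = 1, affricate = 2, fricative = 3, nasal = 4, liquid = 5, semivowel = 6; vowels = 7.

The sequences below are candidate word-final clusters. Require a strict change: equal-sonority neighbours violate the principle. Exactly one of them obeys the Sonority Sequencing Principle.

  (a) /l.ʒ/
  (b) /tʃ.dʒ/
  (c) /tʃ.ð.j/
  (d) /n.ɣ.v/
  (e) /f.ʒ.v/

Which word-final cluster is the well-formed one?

a

(a) sonority 5-3: well-formed.
(b) sonority 2-2: ill-formed.
(c) sonority 2-3-6: ill-formed.
(d) sonority 4-3-3: ill-formed.
(e) sonority 3-3-3: ill-formed.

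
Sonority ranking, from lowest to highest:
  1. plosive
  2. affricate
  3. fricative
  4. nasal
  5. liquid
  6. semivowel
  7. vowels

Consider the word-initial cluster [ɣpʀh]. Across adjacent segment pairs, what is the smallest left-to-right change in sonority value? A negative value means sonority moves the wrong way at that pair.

-2

/ɣ/: fricative = 3.
/p/: plosive = 1.
/ʀ/: liquid = 5.
/h/: fricative = 3.
/ɣ/→/p/: change -2.
/p/→/ʀ/: change +4.
/ʀ/→/h/: change -2.
Minimum = -2.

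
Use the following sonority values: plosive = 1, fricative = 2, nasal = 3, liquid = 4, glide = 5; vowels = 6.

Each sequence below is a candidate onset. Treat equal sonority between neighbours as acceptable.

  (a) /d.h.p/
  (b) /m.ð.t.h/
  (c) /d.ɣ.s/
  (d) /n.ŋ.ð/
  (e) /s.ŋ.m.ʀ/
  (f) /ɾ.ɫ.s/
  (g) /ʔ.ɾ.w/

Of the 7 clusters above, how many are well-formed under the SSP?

(a) sonority 1-2-1: ill-formed.
(b) sonority 3-2-1-2: ill-formed.
(c) sonority 1-2-2: well-formed.
(d) sonority 3-3-2: ill-formed.
(e) sonority 2-3-3-4: well-formed.
(f) sonority 4-4-2: ill-formed.
(g) sonority 1-4-5: well-formed.

3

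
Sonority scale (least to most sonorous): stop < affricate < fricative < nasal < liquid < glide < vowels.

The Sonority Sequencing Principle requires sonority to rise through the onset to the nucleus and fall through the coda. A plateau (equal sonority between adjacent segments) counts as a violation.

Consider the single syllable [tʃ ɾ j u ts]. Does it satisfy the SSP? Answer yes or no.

Onset: /tʃ/ is an affricate (sonority 2), /ɾ/ is a liquid (sonority 5), /j/ is a glide (sonority 6); then the nucleus /u/ (sonority 7).
Onset profile 2-5-6-7 — rises to the nucleus.
Coda: /ts/ is an affricate (sonority 2).
Coda profile 7-2 — falls from the nucleus.

yes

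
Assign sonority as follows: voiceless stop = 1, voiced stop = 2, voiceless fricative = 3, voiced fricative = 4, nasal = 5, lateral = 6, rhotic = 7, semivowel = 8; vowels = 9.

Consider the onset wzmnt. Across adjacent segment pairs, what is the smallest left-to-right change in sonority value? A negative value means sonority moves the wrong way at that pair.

-4

/w/ — semivowel, sonority 8.
/z/ — voiced fricative, sonority 4.
/m/ — nasal, sonority 5.
/n/ — nasal, sonority 5.
/t/ — voiceless stop, sonority 1.
/w/→/z/: change -4.
/z/→/m/: change +1.
/m/→/n/: change +0.
/n/→/t/: change -4.
Minimum = -4.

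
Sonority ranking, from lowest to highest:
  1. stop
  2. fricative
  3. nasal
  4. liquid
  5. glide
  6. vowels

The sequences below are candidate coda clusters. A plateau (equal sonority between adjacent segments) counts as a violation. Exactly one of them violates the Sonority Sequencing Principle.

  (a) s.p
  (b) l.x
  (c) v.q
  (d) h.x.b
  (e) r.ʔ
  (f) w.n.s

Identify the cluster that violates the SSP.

(a) sonority 2-1: well-formed.
(b) sonority 4-2: well-formed.
(c) sonority 2-1: well-formed.
(d) sonority 2-2-1: ill-formed.
(e) sonority 4-1: well-formed.
(f) sonority 5-3-2: well-formed.

d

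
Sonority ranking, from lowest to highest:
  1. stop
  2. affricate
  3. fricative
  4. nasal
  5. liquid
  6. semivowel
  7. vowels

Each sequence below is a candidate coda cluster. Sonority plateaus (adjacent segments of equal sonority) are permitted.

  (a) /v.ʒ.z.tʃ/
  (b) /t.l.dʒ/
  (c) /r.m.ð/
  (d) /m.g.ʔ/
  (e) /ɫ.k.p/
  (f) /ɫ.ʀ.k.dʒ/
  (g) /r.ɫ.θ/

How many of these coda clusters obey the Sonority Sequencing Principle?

5

(a) sonority 3-3-3-2: well-formed.
(b) sonority 1-5-2: ill-formed.
(c) sonority 5-4-3: well-formed.
(d) sonority 4-1-1: well-formed.
(e) sonority 5-1-1: well-formed.
(f) sonority 5-5-1-2: ill-formed.
(g) sonority 5-5-3: well-formed.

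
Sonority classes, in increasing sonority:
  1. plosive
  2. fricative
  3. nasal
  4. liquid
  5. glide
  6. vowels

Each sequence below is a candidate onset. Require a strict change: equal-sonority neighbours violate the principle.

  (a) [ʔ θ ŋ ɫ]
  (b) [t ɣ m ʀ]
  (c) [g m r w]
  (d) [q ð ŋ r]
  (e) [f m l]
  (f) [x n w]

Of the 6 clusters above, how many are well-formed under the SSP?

(a) sonority 1-2-3-4: well-formed.
(b) sonority 1-2-3-4: well-formed.
(c) sonority 1-3-4-5: well-formed.
(d) sonority 1-2-3-4: well-formed.
(e) sonority 2-3-4: well-formed.
(f) sonority 2-3-5: well-formed.

6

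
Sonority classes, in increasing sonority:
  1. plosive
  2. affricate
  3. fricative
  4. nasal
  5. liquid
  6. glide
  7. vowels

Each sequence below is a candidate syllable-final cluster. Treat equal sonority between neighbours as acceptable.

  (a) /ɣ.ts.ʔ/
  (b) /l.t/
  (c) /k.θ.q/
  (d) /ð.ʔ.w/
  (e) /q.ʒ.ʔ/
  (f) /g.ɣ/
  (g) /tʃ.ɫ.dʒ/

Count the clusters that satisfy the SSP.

2

(a) /ɣ.ts.ʔ/: profile 3-2-1 — obeys.
(b) /l.t/: profile 5-1 — obeys.
(c) /k.θ.q/: profile 1-3-1 — violates.
(d) /ð.ʔ.w/: profile 3-1-6 — violates.
(e) /q.ʒ.ʔ/: profile 1-3-1 — violates.
(f) /g.ɣ/: profile 1-3 — violates.
(g) /tʃ.ɫ.dʒ/: profile 2-5-2 — violates.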